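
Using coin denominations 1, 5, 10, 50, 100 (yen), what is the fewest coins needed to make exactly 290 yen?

Use the largest denomination that fits, subtract, and repeat.
290 − 2×100→90 − 1×50→40 − 4×10→0
Total coins = 2 + 1 + 4 = 7

7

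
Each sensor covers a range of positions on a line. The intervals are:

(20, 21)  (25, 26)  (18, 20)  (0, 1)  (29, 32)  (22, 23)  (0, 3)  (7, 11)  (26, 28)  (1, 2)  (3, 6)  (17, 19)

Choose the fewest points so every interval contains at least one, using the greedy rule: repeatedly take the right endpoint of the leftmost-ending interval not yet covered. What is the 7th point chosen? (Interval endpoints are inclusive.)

26

By right end: [0,1]  [1,2]  [0,3]  [3,6]  [7,11]  [17,19]  [18,20]  [20,21]  [22,23]  [25,26]  [26,28]  [29,32]
[0,1] uncovered → point at 1; [3,6] uncovered → point at 6; [7,11] uncovered → point at 11; [17,19] uncovered → point at 19; [20,21] uncovered → point at 21; [22,23] uncovered → point at 23; [25,26] uncovered → point at 26; [29,32] uncovered → point at 32.
Points: 1, 6, 11, 19, 21, 23, 26, 32 (8 total).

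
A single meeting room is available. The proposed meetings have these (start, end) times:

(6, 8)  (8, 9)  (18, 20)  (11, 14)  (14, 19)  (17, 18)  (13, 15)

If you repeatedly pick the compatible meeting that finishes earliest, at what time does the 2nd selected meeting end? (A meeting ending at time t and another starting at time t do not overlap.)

Sorted by end: (6,8)  (8,9)  (11,14)  (13,15)  (17,18)  (14,19)  (18,20)
take (6,8); take (8,9); take (11,14); take (17,18); take (18,20).
Selected: (6,8) (8,9) (11,14) (17,18) (18,20)

9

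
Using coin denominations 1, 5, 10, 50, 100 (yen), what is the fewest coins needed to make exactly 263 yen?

7

263 = 2×100 + 1×50 + 1×10 + 3×1
Total coins = 2 + 1 + 1 + 3 = 7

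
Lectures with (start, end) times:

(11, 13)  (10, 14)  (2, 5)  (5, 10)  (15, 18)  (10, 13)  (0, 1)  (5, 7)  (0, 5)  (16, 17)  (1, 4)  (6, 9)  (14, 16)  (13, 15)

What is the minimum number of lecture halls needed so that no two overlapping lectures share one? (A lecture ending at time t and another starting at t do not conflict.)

Events (time:±→running): 0:+→1 0:+→2 1:-→1 1:+→2 2:+→3 … peak 3.

3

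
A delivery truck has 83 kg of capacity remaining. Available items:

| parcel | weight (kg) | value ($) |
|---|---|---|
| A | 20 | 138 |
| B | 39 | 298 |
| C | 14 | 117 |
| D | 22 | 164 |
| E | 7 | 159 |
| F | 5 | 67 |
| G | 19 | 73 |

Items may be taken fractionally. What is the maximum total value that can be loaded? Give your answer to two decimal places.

Ratios (sorted): E 22.71, F 13.40, C 8.36, B 7.64, D 7.45, A 6.90, G 3.84
take E (7 @ 159); take F (5 @ 67); take C (14 @ 117); take B (39 @ 298); take 18/22 of D → 134.18. Capacity used 83/83.
Total value = 775.18

775.18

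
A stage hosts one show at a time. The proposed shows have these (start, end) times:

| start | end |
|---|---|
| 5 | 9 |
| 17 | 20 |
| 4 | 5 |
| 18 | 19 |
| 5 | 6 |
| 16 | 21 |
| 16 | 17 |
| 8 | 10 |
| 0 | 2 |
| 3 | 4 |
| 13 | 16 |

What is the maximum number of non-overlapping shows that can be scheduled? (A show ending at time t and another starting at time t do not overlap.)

Order by finish time; keep every interval that doesn't clash with the previous kept one.
By end time: (0,2), (3,4), (4,5), (5,6), (5,9), (8,10), (13,16), (16,17), (18,19), (17,20), (16,21).
Pick (0,2); next start ≥ 2 → (3,4); next start ≥ 4 → (4,5); next start ≥ 5 → (5,6); next start ≥ 6 → (8,10); next start ≥ 10 → (13,16); next start ≥ 16 → (16,17); next start ≥ 17 → (18,19).
Selected 8 shows.

8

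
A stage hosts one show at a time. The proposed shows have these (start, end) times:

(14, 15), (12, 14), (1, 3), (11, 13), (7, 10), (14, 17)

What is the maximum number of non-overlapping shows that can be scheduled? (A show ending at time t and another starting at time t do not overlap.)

4

Sort by end time and greedily take each interval whose start is ≥ the last chosen end.
By end time: (1,3), (7,10), (11,13), (12,14), (14,15), (14,17).
Pick (1,3); next start ≥ 3 → (7,10); next start ≥ 10 → (11,13); next start ≥ 13 → (14,15).
Selected 4 shows.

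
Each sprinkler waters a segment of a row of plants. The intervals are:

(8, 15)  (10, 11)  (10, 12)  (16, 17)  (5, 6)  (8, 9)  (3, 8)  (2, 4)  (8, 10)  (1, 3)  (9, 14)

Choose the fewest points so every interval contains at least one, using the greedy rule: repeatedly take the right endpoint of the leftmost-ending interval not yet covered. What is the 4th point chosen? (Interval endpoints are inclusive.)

11

Sorted: [1,3] [2,4] [5,6] [3,8] [8,9] [8,10] [10,11] [10,12] [9,14] [8,15] [16,17]
{[1,3],[2,4]} hit by 3; {[5,6],[3,8]} hit by 6; {[8,9],[8,10]} hit by 9; {[10,11],[10,12],[9,14],[8,15]} hit by 11; {[16,17]} hit by 17.
Points: 3, 6, 9, 11, 17 (5 total).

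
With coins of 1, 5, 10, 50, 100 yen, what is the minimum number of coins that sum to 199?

11

Use the largest denomination that fits, subtract, and repeat.
199 − 1×100→99 − 1×50→49 − 4×10→9 − 1×5→4 − 4×1→0
Total coins = 1 + 1 + 4 + 1 + 4 = 11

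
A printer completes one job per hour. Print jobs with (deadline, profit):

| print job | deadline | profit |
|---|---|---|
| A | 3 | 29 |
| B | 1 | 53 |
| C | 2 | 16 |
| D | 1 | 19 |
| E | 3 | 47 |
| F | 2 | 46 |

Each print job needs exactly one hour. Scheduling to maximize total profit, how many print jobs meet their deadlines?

By profit: B(d1,53), E(d3,47), F(d2,46), A(d3,29), D(d1,19), C(d2,16)
B→slot 1; E→slot 3; F→slot 2; A skipped; D skipped; C skipped.
3 of 6 scheduled.

3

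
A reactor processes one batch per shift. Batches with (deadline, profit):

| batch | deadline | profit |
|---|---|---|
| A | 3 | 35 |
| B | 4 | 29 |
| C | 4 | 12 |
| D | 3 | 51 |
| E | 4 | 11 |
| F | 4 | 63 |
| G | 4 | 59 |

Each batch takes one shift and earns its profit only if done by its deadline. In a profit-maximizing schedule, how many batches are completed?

Take jobs in profit order; each goes to the latest open slot no later than its deadline.
Profit order: F=63 G=59 D=51 A=35 B=29 C=12 E=11
Assign: F→slot 4, G→slot 3, D→slot 2, A→slot 1, B skipped, C skipped, E skipped.
Slots: [1:A] [2:D] [3:G] [4:F]
4 of 7 scheduled.

4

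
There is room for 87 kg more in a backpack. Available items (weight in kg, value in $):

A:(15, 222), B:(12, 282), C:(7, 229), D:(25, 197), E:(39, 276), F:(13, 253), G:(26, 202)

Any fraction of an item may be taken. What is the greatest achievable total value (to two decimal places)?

Order: C (229/7=32.71) > B (282/12=23.50) > F (253/13=19.46) > A (222/15=14.80) > D (197/25=7.88) > G (202/26=7.77) > E (276/39=7.08)
Fill: take C (7 @ 229) → take B (12 @ 282) → take F (13 @ 253) → take A (15 @ 222) → take D (25 @ 197) → take 15/26 of G → 116.54; 87/87 used.
Total value = 1299.54

1299.54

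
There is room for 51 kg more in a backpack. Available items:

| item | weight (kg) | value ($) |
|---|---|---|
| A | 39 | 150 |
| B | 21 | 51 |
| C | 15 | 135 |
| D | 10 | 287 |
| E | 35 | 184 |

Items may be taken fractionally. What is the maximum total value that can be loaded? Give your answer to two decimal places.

Sort by value per unit weight and fill in that order.
Ratios (sorted): D 28.70, C 9.00, E 5.26, A 3.85, B 2.43
take D (10 @ 287); take C (15 @ 135); take 26/35 of E → 136.69. Capacity used 51/51.
Total value = 558.69

558.69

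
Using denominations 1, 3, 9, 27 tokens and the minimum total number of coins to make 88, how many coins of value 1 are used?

Use the largest denomination that fits, subtract, and repeat.
88 − 3×27→7 − 2×3→1 − 1×1→0
Count of 1: 1

1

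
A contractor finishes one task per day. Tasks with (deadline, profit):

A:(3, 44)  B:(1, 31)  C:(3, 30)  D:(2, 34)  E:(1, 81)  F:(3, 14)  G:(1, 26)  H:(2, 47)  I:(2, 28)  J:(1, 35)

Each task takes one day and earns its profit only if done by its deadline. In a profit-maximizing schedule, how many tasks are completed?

By profit: E(d1,81), H(d2,47), A(d3,44), J(d1,35), D(d2,34), B(d1,31), C(d3,30), I(d2,28), G(d1,26), F(d3,14)
E→slot 1; H→slot 2; A→slot 3; J skipped; D skipped; B skipped; C skipped; I skipped; G skipped; F skipped.
3 of 10 scheduled.

3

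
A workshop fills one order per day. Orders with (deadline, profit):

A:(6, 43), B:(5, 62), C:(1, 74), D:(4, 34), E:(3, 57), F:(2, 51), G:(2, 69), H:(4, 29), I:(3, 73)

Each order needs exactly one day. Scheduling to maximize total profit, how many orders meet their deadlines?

Take jobs in profit order; each goes to the latest open slot no later than its deadline.
Profit order: C=74 I=73 G=69 B=62 E=57 F=51 A=43 D=34 H=29
Assign: C→slot 1, I→slot 3, G→slot 2, B→slot 5, E skipped, F skipped, A→slot 6, D→slot 4, H skipped.
Slots: [1:C] [2:G] [3:I] [4:D] [5:B] [6:A]
6 of 9 scheduled.

6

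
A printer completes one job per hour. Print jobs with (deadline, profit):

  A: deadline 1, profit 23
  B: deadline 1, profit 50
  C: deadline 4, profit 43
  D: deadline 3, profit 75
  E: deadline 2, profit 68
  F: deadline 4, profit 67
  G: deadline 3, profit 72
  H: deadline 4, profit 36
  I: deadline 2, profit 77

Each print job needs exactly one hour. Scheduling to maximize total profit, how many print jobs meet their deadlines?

4

Sort by profit descending; place each in the latest free slot ≤ its deadline.
Profit order: I=77 D=75 G=72 E=68 F=67 B=50 C=43 H=36 A=23
Assign: I→slot 2, D→slot 3, G→slot 1, E skipped, F→slot 4, B skipped, C skipped, H skipped, A skipped.
Slots: [1:G] [2:I] [3:D] [4:F]
4 of 9 scheduled.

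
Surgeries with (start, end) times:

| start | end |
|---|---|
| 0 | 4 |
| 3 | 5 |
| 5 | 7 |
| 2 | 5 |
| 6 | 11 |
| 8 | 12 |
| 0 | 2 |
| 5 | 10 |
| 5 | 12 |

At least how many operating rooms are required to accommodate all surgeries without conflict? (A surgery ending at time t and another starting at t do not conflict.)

The answer is the maximum number of intervals overlapping at any instant.
Events (time:±→running): 0:+→1 0:+→2 2:-→1 2:+→2 3:+→3 4:-→2 5:-→1 5:-→0 5:+→1 5:+→2 5:+→3 6:+→4 … peak 4.

4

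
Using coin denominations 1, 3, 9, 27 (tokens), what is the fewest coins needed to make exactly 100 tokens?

Greedy: take as many of the largest coin as possible, then repeat with the remainder.
100 − 3×27→19 − 2×9→1 − 1×1→0
Total coins = 3 + 2 + 1 = 6

6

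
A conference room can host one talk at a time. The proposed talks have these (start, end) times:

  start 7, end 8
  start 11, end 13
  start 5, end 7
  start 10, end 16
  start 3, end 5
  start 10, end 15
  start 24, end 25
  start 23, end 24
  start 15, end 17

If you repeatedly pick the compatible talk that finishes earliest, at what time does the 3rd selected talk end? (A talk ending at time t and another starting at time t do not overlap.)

8

Sorted by end: (3,5)  (5,7)  (7,8)  (11,13)  (10,15)  (10,16)  (15,17)  (23,24)  (24,25)
take (3,5); take (5,7); take (7,8); take (11,13); take (15,17); take (23,24); take (24,25).
Selected: (3,5) (5,7) (7,8) (11,13) (15,17) (23,24) (24,25)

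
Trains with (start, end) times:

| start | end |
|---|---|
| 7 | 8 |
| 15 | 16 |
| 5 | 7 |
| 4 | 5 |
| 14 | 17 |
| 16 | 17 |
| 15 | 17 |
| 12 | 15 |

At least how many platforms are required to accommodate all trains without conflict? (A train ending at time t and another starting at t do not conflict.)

3

Count concurrent intervals with a sweep; the peak is the room count.
Events (time:±→running): 4:+→1 5:-→0 5:+→1 7:-→0 7:+→1 8:-→0 12:+→1 14:+→2 15:-→1 15:+→2 15:+→3 … peak 3.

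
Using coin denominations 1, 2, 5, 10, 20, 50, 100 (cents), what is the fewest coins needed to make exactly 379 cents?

Greedy: take as many of the largest coin as possible, then repeat with the remainder.
379 = 3×100 + 1×50 + 1×20 + 1×5 + 2×2
Total coins = 3 + 1 + 1 + 1 + 2 = 8

8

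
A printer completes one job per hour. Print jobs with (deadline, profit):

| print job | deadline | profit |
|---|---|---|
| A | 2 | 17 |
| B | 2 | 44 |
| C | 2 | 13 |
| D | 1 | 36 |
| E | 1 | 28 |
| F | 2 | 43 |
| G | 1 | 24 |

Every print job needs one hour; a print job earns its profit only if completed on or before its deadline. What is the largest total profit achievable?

Profit order: B=44 F=43 D=36 E=28 G=24 A=17 C=13
Assign: B→slot 2, F→slot 1, D skipped, E skipped, G skipped, A skipped, C skipped.
Slots: [1:F] [2:B]
Profit = 43 + 44 = 87

87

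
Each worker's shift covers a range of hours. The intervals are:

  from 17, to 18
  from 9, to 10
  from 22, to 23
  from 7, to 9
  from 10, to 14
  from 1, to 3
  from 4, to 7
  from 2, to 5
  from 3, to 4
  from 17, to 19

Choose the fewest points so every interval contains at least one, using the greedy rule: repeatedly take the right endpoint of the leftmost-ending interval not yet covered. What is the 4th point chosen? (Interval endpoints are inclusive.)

Process intervals by earliest right end; each time one isn't hit yet, stab at its right endpoint.
Sorted: [1,3] [3,4] [2,5] [4,7] [7,9] [9,10] [10,14] [17,18] [17,19] [22,23]
{[1,3],[3,4],[2,5]} hit by 3; {[4,7],[7,9]} hit by 7; {[9,10],[10,14]} hit by 10; {[17,18],[17,19]} hit by 18; {[22,23]} hit by 23.
Points: 3, 7, 10, 18, 23 (5 total).

18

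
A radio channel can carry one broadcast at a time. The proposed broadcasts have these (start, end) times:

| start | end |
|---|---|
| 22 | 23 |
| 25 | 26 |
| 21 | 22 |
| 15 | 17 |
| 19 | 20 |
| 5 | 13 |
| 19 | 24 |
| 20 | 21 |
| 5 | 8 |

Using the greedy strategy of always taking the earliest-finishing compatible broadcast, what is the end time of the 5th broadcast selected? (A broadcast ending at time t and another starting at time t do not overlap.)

22

Greedy by earliest finish: after sorting by end time, pick each interval compatible with the last pick.
Sorted by end: (5,8)  (5,13)  (15,17)  (19,20)  (20,21)  (21,22)  (22,23)  (19,24)  (25,26)
take (5,8); skip (5,13); take (15,17); take (19,20); take (20,21); take (21,22); take (22,23); take (25,26).
Selected: (5,8) (15,17) (19,20) (20,21) (21,22) (22,23) (25,26)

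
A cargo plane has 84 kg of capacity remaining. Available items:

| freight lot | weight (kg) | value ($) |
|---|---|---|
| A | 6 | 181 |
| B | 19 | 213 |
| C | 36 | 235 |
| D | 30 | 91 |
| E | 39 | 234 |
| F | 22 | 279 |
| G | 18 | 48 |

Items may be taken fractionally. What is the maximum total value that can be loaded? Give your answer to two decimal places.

Sort by value per unit weight and fill in that order.
Order: A (181/6=30.17) > F (279/22=12.68) > B (213/19=11.21) > C (235/36=6.53) > E (234/39=6.00) > D (91/30=3.03) > G (48/18=2.67)
Fill: take A (6 @ 181) → take F (22 @ 279) → take B (19 @ 213) → take C (36 @ 235) → take 1/39 of E → 6.00; 84/84 used.
Total value = 914.00

914.00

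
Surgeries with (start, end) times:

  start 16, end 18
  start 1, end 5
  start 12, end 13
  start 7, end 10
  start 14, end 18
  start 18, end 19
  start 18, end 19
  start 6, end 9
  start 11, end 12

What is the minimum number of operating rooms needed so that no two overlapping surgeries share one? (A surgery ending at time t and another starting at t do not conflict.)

2

Count concurrent intervals with a sweep; the peak is the room count.
starts: [1, 6, 7, 11, 12, 14, 16, 18, 18]
ends:   [5, 9, 10, 12, 13, 18, 18, 19, 19]
s1→1 e5→0 s6→1 s7→2  — peak 2.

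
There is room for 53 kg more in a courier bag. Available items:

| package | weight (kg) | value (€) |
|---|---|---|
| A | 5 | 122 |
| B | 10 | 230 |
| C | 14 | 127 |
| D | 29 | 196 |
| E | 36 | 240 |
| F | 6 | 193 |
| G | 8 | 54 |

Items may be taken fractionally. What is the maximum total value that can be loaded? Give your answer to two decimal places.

793.66

Sort by value per unit weight and fill in that order.
Order: F (193/6=32.17) > A (122/5=24.40) > B (230/10=23.00) > C (127/14=9.07) > D (196/29=6.76) > G (54/8=6.75) > E (240/36=6.67)
Fill: take F (6 @ 193) → take A (5 @ 122) → take B (10 @ 230) → take C (14 @ 127) → take 18/29 of D → 121.66; 53/53 used.
Total value = 793.66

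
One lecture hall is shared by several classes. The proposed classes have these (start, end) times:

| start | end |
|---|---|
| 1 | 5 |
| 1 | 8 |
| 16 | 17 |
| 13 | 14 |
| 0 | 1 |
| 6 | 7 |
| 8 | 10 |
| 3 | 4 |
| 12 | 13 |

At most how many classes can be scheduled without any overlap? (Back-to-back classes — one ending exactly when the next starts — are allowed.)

Sort by end time and greedily take each interval whose start is ≥ the last chosen end.
By end time: (0,1), (3,4), (1,5), (6,7), (1,8), (8,10), (12,13), (13,14), (16,17).
Pick (0,1); next start ≥ 1 → (3,4); next start ≥ 4 → (6,7); next start ≥ 7 → (8,10); next start ≥ 10 → (12,13); next start ≥ 13 → (13,14); next start ≥ 14 → (16,17).
Selected 7 classes.

7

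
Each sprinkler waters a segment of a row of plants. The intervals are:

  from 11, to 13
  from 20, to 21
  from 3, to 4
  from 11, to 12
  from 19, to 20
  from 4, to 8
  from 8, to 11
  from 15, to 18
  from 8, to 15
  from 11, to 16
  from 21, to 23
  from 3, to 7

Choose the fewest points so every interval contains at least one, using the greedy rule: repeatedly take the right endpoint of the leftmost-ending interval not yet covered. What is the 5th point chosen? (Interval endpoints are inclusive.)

By right end: [3,4]  [3,7]  [4,8]  [8,11]  [11,12]  [11,13]  [8,15]  [11,16]  [15,18]  [19,20]  [20,21]  [21,23]
[3,4] uncovered → point at 4; [8,11] uncovered → point at 11; [15,18] uncovered → point at 18; [19,20] uncovered → point at 20; [21,23] uncovered → point at 23.
Points: 4, 11, 18, 20, 23 (5 total).

23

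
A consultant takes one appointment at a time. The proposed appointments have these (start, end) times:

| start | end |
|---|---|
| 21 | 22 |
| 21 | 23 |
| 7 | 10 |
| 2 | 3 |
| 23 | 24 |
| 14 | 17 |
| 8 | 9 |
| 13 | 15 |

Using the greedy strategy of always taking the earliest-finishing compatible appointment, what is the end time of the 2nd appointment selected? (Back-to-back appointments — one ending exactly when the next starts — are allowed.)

9

Greedy by earliest finish: after sorting by end time, pick each interval compatible with the last pick.
Sorted by end: (2,3)  (8,9)  (7,10)  (13,15)  (14,17)  (21,22)  (21,23)  (23,24)
take (2,3); take (8,9); skip (7,10); take (13,15); take (21,22); skip (21,23); take (23,24).
Selected: (2,3) (8,9) (13,15) (21,22) (23,24)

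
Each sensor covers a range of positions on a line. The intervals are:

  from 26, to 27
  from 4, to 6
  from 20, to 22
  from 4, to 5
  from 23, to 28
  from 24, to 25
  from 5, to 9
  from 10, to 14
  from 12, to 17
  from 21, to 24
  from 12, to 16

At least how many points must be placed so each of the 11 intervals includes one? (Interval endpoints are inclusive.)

5

Sort by right endpoint; whenever an interval is uncovered, place a point at its right end.
By right end: [4,5]  [4,6]  [5,9]  [10,14]  [12,16]  [12,17]  [20,22]  [21,24]  [24,25]  [26,27]  [23,28]
[4,5] uncovered → point at 5; [10,14] uncovered → point at 14; [20,22] uncovered → point at 22; [24,25] uncovered → point at 25; [26,27] uncovered → point at 27.
Points: 5, 14, 22, 25, 27 (5 total).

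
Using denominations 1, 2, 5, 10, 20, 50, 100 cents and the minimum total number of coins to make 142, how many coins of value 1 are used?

0

Greedy: take as many of the largest coin as possible, then repeat with the remainder.
142 − 1×100→42 − 2×20→2 − 1×2→0
Count of 1: 0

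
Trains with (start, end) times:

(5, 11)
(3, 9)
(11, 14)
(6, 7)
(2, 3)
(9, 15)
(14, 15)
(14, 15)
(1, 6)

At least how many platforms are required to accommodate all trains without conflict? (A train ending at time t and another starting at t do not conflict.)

Count concurrent intervals with a sweep; the peak is the room count.
starts: [1, 2, 3, 5, 6, 9, 11, 14, 14]
ends:   [3, 6, 7, 9, 11, 14, 15, 15, 15]
s1→1 s2→2 e3→1 s3→2 s5→3  — peak 3.

3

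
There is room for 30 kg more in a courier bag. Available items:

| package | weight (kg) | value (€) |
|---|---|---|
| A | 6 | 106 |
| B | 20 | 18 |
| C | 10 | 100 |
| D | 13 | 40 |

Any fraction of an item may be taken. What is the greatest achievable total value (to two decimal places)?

246.90

Sort by value per unit weight and fill in that order.
Ratios (sorted): A 17.67, C 10.00, D 3.08, B 0.90
take A (6 @ 106); take C (10 @ 100); take D (13 @ 40); take 1/20 of B → 0.90. Capacity used 30/30.
Total value = 246.90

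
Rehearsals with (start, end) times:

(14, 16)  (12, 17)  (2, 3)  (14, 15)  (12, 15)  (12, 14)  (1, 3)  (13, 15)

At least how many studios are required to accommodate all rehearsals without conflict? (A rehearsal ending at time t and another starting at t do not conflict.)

Events (time:±→running): 1:+→1 2:+→2 3:-→1 3:-→0 12:+→1 12:+→2 12:+→3 13:+→4 14:-→3 14:+→4 14:+→5 … peak 5.

5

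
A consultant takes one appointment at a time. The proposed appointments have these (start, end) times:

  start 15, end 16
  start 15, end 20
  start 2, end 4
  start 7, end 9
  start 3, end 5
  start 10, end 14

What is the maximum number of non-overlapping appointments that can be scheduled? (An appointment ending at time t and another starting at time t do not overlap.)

Order by finish time; keep every interval that doesn't clash with the previous kept one.
Sorted by end: (2,4)  (3,5)  (7,9)  (10,14)  (15,16)  (15,20)
take (2,4); take (7,9); take (10,14); take (15,16); skip (15,20).
Selected 4 appointments.

4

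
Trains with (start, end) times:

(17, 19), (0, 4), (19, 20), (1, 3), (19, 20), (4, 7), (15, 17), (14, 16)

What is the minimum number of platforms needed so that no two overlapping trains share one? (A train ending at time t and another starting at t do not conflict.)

2

Count concurrent intervals with a sweep; the peak is the room count.
Events (time:±→running): 0:+→1 1:+→2 … peak 2.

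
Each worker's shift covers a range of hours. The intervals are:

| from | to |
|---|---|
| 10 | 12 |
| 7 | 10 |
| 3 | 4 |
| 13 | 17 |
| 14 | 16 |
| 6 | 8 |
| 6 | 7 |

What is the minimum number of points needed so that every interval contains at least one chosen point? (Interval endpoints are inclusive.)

4

Sort by right endpoint; whenever an interval is uncovered, place a point at its right end.
By right end: [3,4]  [6,7]  [6,8]  [7,10]  [10,12]  [14,16]  [13,17]
[3,4] uncovered → point at 4; [6,7] uncovered → point at 7; [10,12] uncovered → point at 12; [14,16] uncovered → point at 16.
Points: 4, 7, 12, 16 (4 total).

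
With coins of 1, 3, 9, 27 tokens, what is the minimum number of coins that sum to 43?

43 = 1×27 + 1×9 + 2×3 + 1×1
Total coins = 1 + 1 + 2 + 1 = 5

5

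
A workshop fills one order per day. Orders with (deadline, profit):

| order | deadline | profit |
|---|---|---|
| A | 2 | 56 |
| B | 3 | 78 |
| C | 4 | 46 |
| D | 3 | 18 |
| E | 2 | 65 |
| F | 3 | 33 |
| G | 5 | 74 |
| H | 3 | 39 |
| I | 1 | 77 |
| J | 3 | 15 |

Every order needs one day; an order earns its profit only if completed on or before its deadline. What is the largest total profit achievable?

340

Sort by profit descending; place each in the latest free slot ≤ its deadline.
Profit order: B=78 I=77 G=74 E=65 A=56 C=46 H=39 F=33 D=18 J=15
Assign: B→slot 3, I→slot 1, G→slot 5, E→slot 2, A skipped, C→slot 4, H skipped, F skipped, D skipped, J skipped.
Slots: [1:I] [2:E] [3:B] [4:C] [5:G]
Profit = 77 + 65 + 78 + 46 + 74 = 340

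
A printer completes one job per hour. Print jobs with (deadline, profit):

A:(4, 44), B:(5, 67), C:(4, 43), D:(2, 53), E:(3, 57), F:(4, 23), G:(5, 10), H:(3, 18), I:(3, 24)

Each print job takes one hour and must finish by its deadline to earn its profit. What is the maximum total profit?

264

Profit order: B=67 E=57 D=53 A=44 C=43 I=24 F=23 H=18 G=10
Assign: B→slot 5, E→slot 3, D→slot 2, A→slot 4, C→slot 1, I skipped, F skipped, H skipped, G skipped.
Slots: [1:C] [2:D] [3:E] [4:A] [5:B]
Profit = 43 + 53 + 57 + 44 + 67 = 264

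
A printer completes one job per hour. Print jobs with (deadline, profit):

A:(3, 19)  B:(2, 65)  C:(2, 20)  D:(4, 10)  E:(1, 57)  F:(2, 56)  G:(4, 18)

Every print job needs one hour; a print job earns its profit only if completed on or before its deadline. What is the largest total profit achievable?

By profit: B(d2,65), E(d1,57), F(d2,56), C(d2,20), A(d3,19), G(d4,18), D(d4,10)
B→slot 2; E→slot 1; F skipped; C skipped; A→slot 3; G→slot 4; D skipped.
Profit = 57 + 65 + 19 + 18 = 159

159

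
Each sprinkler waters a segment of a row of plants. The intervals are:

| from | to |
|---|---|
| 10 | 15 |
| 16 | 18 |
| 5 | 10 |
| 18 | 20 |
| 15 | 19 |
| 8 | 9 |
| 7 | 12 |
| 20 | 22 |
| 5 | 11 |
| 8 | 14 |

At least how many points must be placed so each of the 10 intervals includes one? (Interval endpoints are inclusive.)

4

By right end: [8,9]  [5,10]  [5,11]  [7,12]  [8,14]  [10,15]  [16,18]  [15,19]  [18,20]  [20,22]
[8,9] uncovered → point at 9; [10,15] uncovered → point at 15; [16,18] uncovered → point at 18; [20,22] uncovered → point at 22.
Points: 9, 15, 18, 22 (4 total).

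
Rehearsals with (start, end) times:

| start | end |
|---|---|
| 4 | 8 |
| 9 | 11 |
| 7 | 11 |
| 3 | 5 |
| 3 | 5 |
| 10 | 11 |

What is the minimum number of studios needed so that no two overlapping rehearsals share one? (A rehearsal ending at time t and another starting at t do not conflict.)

Count concurrent intervals with a sweep; the peak is the room count.
Events (time:±→running): 3:+→1 3:+→2 4:+→3 … peak 3.

3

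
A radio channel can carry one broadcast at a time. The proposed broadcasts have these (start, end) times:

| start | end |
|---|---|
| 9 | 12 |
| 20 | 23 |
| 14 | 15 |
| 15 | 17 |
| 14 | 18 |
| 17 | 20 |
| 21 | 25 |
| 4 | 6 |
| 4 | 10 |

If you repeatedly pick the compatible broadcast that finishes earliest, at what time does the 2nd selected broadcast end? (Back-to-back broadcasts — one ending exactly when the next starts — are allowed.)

12

Sort by end time and greedily take each interval whose start is ≥ the last chosen end.
By end time: (4,6), (4,10), (9,12), (14,15), (15,17), (14,18), (17,20), (20,23), (21,25).
Pick (4,6); next start ≥ 6 → (9,12); next start ≥ 12 → (14,15); next start ≥ 15 → (15,17); next start ≥ 17 → (17,20); next start ≥ 20 → (20,23).
Selected: (4,6) (9,12) (14,15) (15,17) (17,20) (20,23)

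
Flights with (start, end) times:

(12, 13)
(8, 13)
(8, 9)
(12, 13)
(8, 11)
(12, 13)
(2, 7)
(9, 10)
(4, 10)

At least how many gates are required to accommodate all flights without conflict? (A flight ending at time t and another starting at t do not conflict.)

starts: [2, 4, 8, 8, 8, 9, 12, 12, 12]
ends:   [7, 9, 10, 10, 11, 13, 13, 13, 13]
s2→1 s4→2 e7→1 s8→2 s8→3 s8→4  — peak 4.

4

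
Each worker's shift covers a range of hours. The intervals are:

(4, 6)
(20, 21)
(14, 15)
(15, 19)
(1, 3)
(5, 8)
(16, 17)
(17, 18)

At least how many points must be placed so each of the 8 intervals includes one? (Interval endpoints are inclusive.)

5

Sort by right endpoint; whenever an interval is uncovered, place a point at its right end.
By right end: [1,3]  [4,6]  [5,8]  [14,15]  [16,17]  [17,18]  [15,19]  [20,21]
[1,3] uncovered → point at 3; [4,6] uncovered → point at 6; [14,15] uncovered → point at 15; [16,17] uncovered → point at 17; [20,21] uncovered → point at 21.
Points: 3, 6, 15, 17, 21 (5 total).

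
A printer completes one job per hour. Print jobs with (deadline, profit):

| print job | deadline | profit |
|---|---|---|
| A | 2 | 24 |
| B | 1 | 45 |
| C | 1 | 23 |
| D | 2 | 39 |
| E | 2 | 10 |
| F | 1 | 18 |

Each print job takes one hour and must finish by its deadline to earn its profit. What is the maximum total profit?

84

Profit order: B=45 D=39 A=24 C=23 F=18 E=10
Assign: B→slot 1, D→slot 2, A skipped, C skipped, F skipped, E skipped.
Slots: [1:B] [2:D]
Profit = 45 + 39 = 84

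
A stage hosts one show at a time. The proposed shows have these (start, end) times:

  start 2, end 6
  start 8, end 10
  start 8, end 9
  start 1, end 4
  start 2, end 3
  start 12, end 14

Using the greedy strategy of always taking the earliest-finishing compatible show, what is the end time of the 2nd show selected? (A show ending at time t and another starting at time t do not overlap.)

Sorted by end: (2,3)  (1,4)  (2,6)  (8,9)  (8,10)  (12,14)
take (2,3); skip (2,6); take (8,9); skip (8,10); take (12,14).
Selected: (2,3) (8,9) (12,14)

9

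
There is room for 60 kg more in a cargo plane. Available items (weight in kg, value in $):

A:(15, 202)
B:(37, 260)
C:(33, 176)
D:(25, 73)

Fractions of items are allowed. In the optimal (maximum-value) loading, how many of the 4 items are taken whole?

2

Order: A (202/15=13.47) > B (260/37=7.03) > C (176/33=5.33) > D (73/25=2.92)
Fill: take A (15 @ 202) → take B (37 @ 260) → take 8/33 of C → 42.67; 60/60 used.
2 item(s) taken whole; one partial (take 8/33 of C).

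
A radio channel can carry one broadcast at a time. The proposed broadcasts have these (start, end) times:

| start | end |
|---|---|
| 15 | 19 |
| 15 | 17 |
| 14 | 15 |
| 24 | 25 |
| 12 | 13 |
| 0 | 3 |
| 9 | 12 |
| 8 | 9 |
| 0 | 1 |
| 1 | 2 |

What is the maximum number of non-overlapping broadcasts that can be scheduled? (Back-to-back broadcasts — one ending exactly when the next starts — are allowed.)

By end time: (0,1), (1,2), (0,3), (8,9), (9,12), (12,13), (14,15), (15,17), (15,19), (24,25).
Pick (0,1); next start ≥ 1 → (1,2); next start ≥ 2 → (8,9); next start ≥ 9 → (9,12); next start ≥ 12 → (12,13); next start ≥ 13 → (14,15); next start ≥ 15 → (15,17); next start ≥ 17 → (24,25).
Selected 8 broadcasts.

8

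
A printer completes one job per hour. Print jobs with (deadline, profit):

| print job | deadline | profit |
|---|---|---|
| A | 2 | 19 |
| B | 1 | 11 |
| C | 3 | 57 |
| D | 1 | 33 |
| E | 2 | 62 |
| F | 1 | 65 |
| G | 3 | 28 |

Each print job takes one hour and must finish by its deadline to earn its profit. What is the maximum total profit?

Take jobs in profit order; each goes to the latest open slot no later than its deadline.
By profit: F(d1,65), E(d2,62), C(d3,57), D(d1,33), G(d3,28), A(d2,19), B(d1,11)
F→slot 1; E→slot 2; C→slot 3; D skipped; G skipped; A skipped; B skipped.
Profit = 65 + 62 + 57 = 184

184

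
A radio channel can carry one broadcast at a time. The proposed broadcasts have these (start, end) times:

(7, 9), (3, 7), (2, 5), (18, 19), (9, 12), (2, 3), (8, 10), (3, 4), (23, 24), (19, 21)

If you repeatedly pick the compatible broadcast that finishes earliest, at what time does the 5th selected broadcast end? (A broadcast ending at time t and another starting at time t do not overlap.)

19

Greedy by earliest finish: after sorting by end time, pick each interval compatible with the last pick.
Sorted by end: (2,3)  (3,4)  (2,5)  (3,7)  (7,9)  (8,10)  (9,12)  (18,19)  (19,21)  (23,24)
take (2,3); take (3,4); skip (2,5); skip (3,7); take (7,9); skip (8,10); take (9,12); take (18,19); take (19,21); take (23,24).
Selected: (2,3) (3,4) (7,9) (9,12) (18,19) (19,21) (23,24)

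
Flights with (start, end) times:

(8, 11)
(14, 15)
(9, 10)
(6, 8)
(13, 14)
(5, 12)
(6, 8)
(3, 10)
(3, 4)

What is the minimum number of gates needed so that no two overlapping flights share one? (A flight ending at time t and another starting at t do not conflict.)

The answer is the maximum number of intervals overlapping at any instant.
starts: [3, 3, 5, 6, 6, 8, 9, 13, 14]
ends:   [4, 8, 8, 10, 10, 11, 12, 14, 15]
s3→1 s3→2 e4→1 s5→2 s6→3 s6→4  — peak 4.

4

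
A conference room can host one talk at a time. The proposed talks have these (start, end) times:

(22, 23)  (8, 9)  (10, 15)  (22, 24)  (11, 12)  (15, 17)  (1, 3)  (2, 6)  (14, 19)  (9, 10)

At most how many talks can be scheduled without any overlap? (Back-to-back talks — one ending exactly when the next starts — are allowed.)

Sort by end time and greedily take each interval whose start is ≥ the last chosen end.
Sorted by end: (1,3)  (2,6)  (8,9)  (9,10)  (11,12)  (10,15)  (15,17)  (14,19)  (22,23)  (22,24)
take (1,3); skip (2,6); take (8,9); take (9,10); take (11,12); skip (10,15); take (15,17); skip (14,19); take (22,23).
Selected 6 talks.

6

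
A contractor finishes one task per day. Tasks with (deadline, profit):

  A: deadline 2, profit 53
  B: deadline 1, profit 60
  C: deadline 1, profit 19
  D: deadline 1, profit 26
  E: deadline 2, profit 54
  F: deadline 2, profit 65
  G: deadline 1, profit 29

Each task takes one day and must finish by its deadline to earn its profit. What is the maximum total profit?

Take jobs in profit order; each goes to the latest open slot no later than its deadline.
By profit: F(d2,65), B(d1,60), E(d2,54), A(d2,53), G(d1,29), D(d1,26), C(d1,19)
F→slot 2; B→slot 1; E skipped; A skipped; G skipped; D skipped; C skipped.
Profit = 60 + 65 = 125

125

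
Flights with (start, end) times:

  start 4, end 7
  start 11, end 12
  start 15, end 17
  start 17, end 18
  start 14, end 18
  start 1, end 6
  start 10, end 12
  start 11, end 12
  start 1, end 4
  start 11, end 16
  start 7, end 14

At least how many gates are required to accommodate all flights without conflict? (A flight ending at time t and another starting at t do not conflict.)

Count concurrent intervals with a sweep; the peak is the room count.
starts: [1, 1, 4, 7, 10, 11, 11, 11, 14, 15, 17]
ends:   [4, 6, 7, 12, 12, 12, 14, 16, 17, 18, 18]
s1→1 s1→2 e4→1 s4→2 e6→1 e7→0 s7→1 s10→2 s11→3 s11→4 s11→5  — peak 5.

5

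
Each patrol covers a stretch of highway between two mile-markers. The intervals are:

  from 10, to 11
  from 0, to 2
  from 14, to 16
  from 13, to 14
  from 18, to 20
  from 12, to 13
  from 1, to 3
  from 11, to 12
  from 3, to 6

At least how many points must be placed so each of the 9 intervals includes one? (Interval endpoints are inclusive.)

Process intervals by earliest right end; each time one isn't hit yet, stab at its right endpoint.
By right end: [0,2]  [1,3]  [3,6]  [10,11]  [11,12]  [12,13]  [13,14]  [14,16]  [18,20]
[0,2] uncovered → point at 2; [3,6] uncovered → point at 6; [10,11] uncovered → point at 11; [12,13] uncovered → point at 13; [14,16] uncovered → point at 16; [18,20] uncovered → point at 20.
Points: 2, 6, 11, 13, 16, 20 (6 total).

6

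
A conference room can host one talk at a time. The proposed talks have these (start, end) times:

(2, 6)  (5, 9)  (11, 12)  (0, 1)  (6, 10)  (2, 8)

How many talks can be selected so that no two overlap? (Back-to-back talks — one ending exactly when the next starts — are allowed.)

By end time: (0,1), (2,6), (2,8), (5,9), (6,10), (11,12).
Pick (0,1); next start ≥ 1 → (2,6); next start ≥ 6 → (6,10); next start ≥ 10 → (11,12).
Selected 4 talks.

4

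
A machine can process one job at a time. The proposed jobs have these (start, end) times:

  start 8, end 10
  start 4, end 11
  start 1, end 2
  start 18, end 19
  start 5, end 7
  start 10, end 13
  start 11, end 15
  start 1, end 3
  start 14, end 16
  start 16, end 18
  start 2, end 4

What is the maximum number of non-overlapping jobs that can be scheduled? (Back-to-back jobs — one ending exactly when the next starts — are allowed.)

8

By end time: (1,2), (1,3), (2,4), (5,7), (8,10), (4,11), (10,13), (11,15), (14,16), (16,18), (18,19).
Pick (1,2); next start ≥ 2 → (2,4); next start ≥ 4 → (5,7); next start ≥ 7 → (8,10); next start ≥ 10 → (10,13); next start ≥ 13 → (14,16); next start ≥ 16 → (16,18); next start ≥ 18 → (18,19).
Selected 8 jobs.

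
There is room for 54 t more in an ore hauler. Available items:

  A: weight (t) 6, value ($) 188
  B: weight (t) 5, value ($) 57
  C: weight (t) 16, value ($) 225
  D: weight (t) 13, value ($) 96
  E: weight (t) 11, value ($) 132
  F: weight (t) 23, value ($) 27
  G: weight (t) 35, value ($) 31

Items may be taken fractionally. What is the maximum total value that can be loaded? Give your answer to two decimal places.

701.52

Sort by value per unit weight and fill in that order.
Ratios (sorted): A 31.33, C 14.06, E 12.00, B 11.40, D 7.38, F 1.17, G 0.89
take A (6 @ 188); take C (16 @ 225); take E (11 @ 132); take B (5 @ 57); take D (13 @ 96); take 3/23 of F → 3.52. Capacity used 54/54.
Total value = 701.52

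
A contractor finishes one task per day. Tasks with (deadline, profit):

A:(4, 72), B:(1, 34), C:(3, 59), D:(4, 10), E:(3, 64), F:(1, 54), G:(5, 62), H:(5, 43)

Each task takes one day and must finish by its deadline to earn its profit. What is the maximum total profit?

311

Profit order: A=72 E=64 G=62 C=59 F=54 H=43 B=34 D=10
Assign: A→slot 4, E→slot 3, G→slot 5, C→slot 2, F→slot 1, H skipped, B skipped, D skipped.
Slots: [1:F] [2:C] [3:E] [4:A] [5:G]
Profit = 54 + 59 + 64 + 72 + 62 = 311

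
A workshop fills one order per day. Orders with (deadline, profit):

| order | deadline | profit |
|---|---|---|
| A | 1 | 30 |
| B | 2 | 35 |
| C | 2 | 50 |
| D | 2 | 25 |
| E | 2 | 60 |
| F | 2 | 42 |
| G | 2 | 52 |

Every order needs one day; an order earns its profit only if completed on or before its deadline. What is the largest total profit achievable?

112

By profit: E(d2,60), G(d2,52), C(d2,50), F(d2,42), B(d2,35), A(d1,30), D(d2,25)
E→slot 2; G→slot 1; C skipped; F skipped; B skipped; A skipped; D skipped.
Profit = 52 + 60 = 112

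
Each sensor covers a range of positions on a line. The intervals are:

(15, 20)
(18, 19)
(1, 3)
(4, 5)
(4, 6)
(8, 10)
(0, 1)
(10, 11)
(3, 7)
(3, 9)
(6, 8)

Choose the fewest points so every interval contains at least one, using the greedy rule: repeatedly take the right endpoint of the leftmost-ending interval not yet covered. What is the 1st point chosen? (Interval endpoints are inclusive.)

Process intervals by earliest right end; each time one isn't hit yet, stab at its right endpoint.
Sorted: [0,1] [1,3] [4,5] [4,6] [3,7] [6,8] [3,9] [8,10] [10,11] [18,19] [15,20]
{[0,1],[1,3]} hit by 1; {[4,5],[4,6],[3,7]} hit by 5; {[6,8],[3,9],[8,10]} hit by 8; {[10,11]} hit by 11; {[18,19],[15,20]} hit by 19.
Points: 1, 5, 8, 11, 19 (5 total).

1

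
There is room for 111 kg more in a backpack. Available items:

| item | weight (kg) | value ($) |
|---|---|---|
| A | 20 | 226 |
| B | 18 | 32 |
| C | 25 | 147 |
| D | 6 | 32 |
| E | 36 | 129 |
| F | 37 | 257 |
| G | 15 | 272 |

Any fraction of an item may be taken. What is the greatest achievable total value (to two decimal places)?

962.67

Sort by value per unit weight and fill in that order.
Order: G (272/15=18.13) > A (226/20=11.30) > F (257/37=6.95) > C (147/25=5.88) > D (32/6=5.33) > E (129/36=3.58) > B (32/18=1.78)
Fill: take G (15 @ 272) → take A (20 @ 226) → take F (37 @ 257) → take C (25 @ 147) → take D (6 @ 32) → take 8/36 of E → 28.67; 111/111 used.
Total value = 962.67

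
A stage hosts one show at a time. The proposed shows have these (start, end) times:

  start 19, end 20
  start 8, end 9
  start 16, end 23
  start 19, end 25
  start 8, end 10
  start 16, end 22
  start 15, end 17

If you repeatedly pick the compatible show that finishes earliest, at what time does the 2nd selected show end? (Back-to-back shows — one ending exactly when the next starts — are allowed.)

Sort by end time and greedily take each interval whose start is ≥ the last chosen end.
By end time: (8,9), (8,10), (15,17), (19,20), (16,22), (16,23), (19,25).
Pick (8,9); next start ≥ 9 → (15,17); next start ≥ 17 → (19,20).
Selected: (8,9) (15,17) (19,20)

17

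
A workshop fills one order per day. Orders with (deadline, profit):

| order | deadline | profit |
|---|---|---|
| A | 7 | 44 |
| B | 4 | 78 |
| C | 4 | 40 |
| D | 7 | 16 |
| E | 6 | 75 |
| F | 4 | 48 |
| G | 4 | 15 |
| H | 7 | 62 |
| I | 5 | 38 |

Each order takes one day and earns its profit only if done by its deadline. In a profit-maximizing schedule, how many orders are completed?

7

Profit order: B=78 E=75 H=62 F=48 A=44 C=40 I=38 D=16 G=15
Assign: B→slot 4, E→slot 6, H→slot 7, F→slot 3, A→slot 5, C→slot 2, I→slot 1, D skipped, G skipped.
Slots: [1:I] [2:C] [3:F] [4:B] [5:A] [6:E] [7:H]
7 of 9 scheduled.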